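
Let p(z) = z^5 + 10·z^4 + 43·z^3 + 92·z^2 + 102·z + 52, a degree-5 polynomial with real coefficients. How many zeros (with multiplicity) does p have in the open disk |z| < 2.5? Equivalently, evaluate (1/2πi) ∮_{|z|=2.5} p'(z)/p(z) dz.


The zeros of p are: (-1 + 1i), (-1 - 1i), (-3 + 2i), (-3 - 2i), -2.
Their magnitudes are: 1.414, 1.414, 3.606, 3.606, 2.
Zeros with |z| < R = 2.5: (-1 + 1i), (-1 - 1i), -2.
Count = 3.
By the argument principle, (1/2πi) ∮_{|z|=R} p'(z)/p(z) dz equals exactly this count.

Number of zeros inside |z| < 2.5: 3.


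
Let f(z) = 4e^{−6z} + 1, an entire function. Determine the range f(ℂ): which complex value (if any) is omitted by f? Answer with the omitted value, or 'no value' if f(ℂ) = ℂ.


Little Picard bounds the complement of f(ℂ) to at most one point.
e^{−6z} is never zero on ℂ, so 4·e^{−6z} takes every value in ℂ ∖ {0}. Adding 1 shifts the range to ℂ ∖ {1}. Thus f omits exactly the value 1.

Omitted value: 1.


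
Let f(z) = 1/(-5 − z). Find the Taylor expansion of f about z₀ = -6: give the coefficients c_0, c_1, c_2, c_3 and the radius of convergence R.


Let w = z − z₀, so z = z₀ + w.
Then -5 − z = -5 − (z₀ + w) = (-5 − z₀) − w = 1 − w.
f(z) = 1/(1 − w) = (1/(1)) · 1/(1 − w/(1)) = Σ_{n≥0} w^n / (1)^(n+1).
So c_n = 1/(1)^(n+1):
  c_0 = 1/(1)^1 = 1.
  c_1 = 1/(1)^2 = 1.
  c_2 = 1/(1)^3 = 1.
  c_3 = 1/(1)^4 = 1.
The series is valid for |w/d| < 1, i.e. |z − z₀| < |d|.
Radius of convergence: R = |-5 − z₀| = |1| = 1 (distance from z₀ to the singularity z = -5).

c_0 = 1, c_1 = 1, c_2 = 1, c_3 = 1; R = 1.


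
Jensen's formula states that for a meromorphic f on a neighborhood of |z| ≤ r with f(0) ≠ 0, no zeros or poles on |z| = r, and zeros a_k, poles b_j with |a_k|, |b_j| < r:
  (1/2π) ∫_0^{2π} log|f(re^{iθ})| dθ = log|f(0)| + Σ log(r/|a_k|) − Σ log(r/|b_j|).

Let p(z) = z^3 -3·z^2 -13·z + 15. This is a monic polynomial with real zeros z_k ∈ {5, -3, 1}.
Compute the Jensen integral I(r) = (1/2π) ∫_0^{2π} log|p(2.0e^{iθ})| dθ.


Zeros: -3, 1, 5; r = 2.0.
Inside |z| < r: 1. Outside (|z| ≥ r): -3, 5.
p(0) = 15, so log|p(0)| = log(15) = 2.7081.
Apply Jensen: I(r) = log|p(0)| + Σ_k log(r/|z_k|), summed over zeros inside |z| < r.
  log(r/|z_k|) for z_k = 1: log(2.0/1) = 0.6931
  Outside zeros (-3, 5) contribute nothing to the Jensen sum.
Sum over inside zeros: 0.6931.
I(r) = log|p(0)| + (inside sum) = 2.7081 + 0.6931 = 3.4012.
Note: since some zeros are outside |z| ≤ r, the simplified n·log(r) form does NOT apply — only the inside zeros contribute.

I(r) ≈ 3.4012.


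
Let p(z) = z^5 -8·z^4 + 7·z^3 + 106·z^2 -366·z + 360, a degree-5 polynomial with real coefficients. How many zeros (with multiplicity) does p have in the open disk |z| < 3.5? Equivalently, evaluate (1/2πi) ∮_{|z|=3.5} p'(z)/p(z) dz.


The zeros of p are: -4, 3, 3, (3 + 1i), (3 - 1i).
Their magnitudes are: 4, 3, 3, 3.162, 3.162.
Zeros with |z| < R = 3.5: 3, 3, (3 + 1i), (3 - 1i).
Count = 4.
By the argument principle, (1/2πi) ∮_{|z|=R} p'(z)/p(z) dz equals exactly this count.

Number of zeros inside |z| < 3.5: 4.


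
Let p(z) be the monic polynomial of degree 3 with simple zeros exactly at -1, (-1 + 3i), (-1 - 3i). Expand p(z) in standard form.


The polynomial is p(z) = ∏_{α ∈ S} (z − α), where S = {-1, (-1 + 3i), (-1 - 3i)}.
Expanding the product yields: p(z) = z^3 + 3·z^2 + 12·z + 10.
Note conjugate pairs combine to real quadratics: (z − (-1+3i))(z − (-1−3i)) = z² + 2z + 10.
The resulting polynomial has degree 3 and real coefficients as required.

p(z) = z^3 + 3·z^2 + 12·z + 10.


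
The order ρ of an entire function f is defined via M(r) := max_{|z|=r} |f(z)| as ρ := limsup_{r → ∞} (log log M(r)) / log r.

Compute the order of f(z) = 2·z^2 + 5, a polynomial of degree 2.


|f(z)| ≤ Σ|c_k|·r^k = O(r^2) as r → ∞. Polynomial growth is O(e^{r^ε}) for every ε > 0 (since r^2/e^{r^ε} → 0), so ρ ≤ ε for all ε > 0, i.e. ρ = 0. Every nonconstant polynomial has order 0.
Therefore ρ = 0.

Order ρ = 0.


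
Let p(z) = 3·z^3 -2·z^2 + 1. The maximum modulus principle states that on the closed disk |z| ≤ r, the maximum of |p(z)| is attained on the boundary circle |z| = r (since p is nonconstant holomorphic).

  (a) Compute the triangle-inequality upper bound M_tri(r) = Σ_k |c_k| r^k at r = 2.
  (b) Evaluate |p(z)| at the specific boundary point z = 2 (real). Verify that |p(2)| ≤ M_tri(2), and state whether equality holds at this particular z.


Coefficients: c_0 = 1, c_1 = 0, c_2 = -2, c_3 = 3. Radius r = 2.
Part (a). Triangle bound: M_tri(r) = Σ_k |c_k| r^k
  = |1|·2^0 + |0|·2^1 + |-2|·2^2 + |3|·2^3
  = 1 + 0 + 8 + 24 = 33.
This bounds M(r) := max_{|z|=r} |p(z)| from above; equality holds iff all terms c_k z^k can be made to align in phase at a single z on |z|=r.
Part (b). At z = 2 (real, on the circle |z| = r):
  p(2) = (1)·2^0 + (0)·2^1 + (-2)·2^2 + (3)·2^3 = 17.
  |p(2)| = 17.
Check: |p(2)| = 17 ≤ 33 = M_tri(2). ✓ Equality does not hold at z = 2 (the coefficients have mixed signs, so the terms do not all align in phase there).

M_tri(2) = 33; |p(2)| = 17; equality at z=2: no.


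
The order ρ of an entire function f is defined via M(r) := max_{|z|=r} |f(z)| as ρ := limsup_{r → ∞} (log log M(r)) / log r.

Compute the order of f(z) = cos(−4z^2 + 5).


Write cos(w) = (e^{iw} ± e^{−iw})/(2 or 2i), so |cos(w)| ≤ e^{|w|}. With w = −4z^2 + 5, |w| ≤ 4r^2 + 5 on |z|=r, giving M(r) ≤ e^{4r^2 + 5} and ρ ≤ 2. For the lower bound, choose z on |z|=r with -4z^2 purely imaginary of modulus 4r^2; then |cos(−4z^2 + 5)| grows like e^{4r^2}/2, so ρ ≥ 2. Hence ρ = 2.
Therefore ρ = 2.

Order ρ = 2.


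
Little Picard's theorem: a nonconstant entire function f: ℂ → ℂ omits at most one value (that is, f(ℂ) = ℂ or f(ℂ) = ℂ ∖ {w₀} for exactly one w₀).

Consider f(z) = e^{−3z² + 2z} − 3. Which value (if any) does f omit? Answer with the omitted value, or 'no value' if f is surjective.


Little Picard bounds the complement of f(ℂ) to at most one point.
The exponent g(z) = −3z² + 2z is a nonconstant polynomial, hence surjective onto ℂ. So e^{g(z)} takes every value in {e^w : w ∈ ℂ} = ℂ ∖ {0}. Adding -3 shifts the range to ℂ ∖ {-3}. f omits exactly -3.

Omitted value: -3.


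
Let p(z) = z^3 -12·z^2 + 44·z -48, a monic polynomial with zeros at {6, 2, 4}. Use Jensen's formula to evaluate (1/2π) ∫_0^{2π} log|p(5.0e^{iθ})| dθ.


Zeros: 2, 4, 6; r = 5.0.
Inside |z| < r: 2, 4. Outside (|z| ≥ r): 6.
p(0) = -48, so log|p(0)| = log(48) = 3.8712.
Apply Jensen: I(r) = log|p(0)| + Σ_k log(r/|z_k|), summed over zeros inside |z| < r.
  log(r/|z_k|) for z_k = 2: log(5.0/2) = 0.9163
  log(r/|z_k|) for z_k = 4: log(5.0/4) = 0.2231
  Outside zeros (6) contribute nothing to the Jensen sum.
Sum over inside zeros: 1.1394.
I(r) = log|p(0)| + (inside sum) = 3.8712 + 1.1394 = 5.0106.
Note: since some zeros are outside |z| ≤ r, the simplified n·log(r) form does NOT apply — only the inside zeros contribute.

I(r) ≈ 5.0106.


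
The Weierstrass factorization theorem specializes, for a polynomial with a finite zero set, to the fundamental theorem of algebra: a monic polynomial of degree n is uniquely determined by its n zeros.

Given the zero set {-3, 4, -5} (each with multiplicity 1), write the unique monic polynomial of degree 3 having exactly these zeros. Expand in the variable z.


The polynomial is p(z) = ∏_{α ∈ S} (z − α), where S = {-3, 4, -5}.
Expanding the product yields: p(z) = z^3 + 4·z^2 -17·z -60.
The resulting polynomial has degree 3 and real coefficients as required.

p(z) = z^3 + 4·z^2 -17·z -60.


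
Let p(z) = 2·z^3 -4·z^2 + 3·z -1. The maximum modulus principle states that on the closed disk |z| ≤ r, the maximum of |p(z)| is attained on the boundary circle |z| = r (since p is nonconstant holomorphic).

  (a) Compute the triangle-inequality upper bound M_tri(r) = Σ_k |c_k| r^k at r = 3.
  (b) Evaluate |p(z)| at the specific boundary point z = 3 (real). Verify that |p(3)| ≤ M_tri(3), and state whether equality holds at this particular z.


Coefficients: c_0 = -1, c_1 = 3, c_2 = -4, c_3 = 2. Radius r = 3.
Part (a). Triangle bound: M_tri(r) = Σ_k |c_k| r^k
  = |-1|·3^0 + |3|·3^1 + |-4|·3^2 + |2|·3^3
  = 1 + 9 + 36 + 54 = 100.
This bounds M(r) := max_{|z|=r} |p(z)| from above; equality holds iff all terms c_k z^k can be made to align in phase at a single z on |z|=r.
Part (b). At z = 3 (real, on the circle |z| = r):
  p(3) = (-1)·3^0 + (3)·3^1 + (-4)·3^2 + (2)·3^3 = 26.
  |p(3)| = 26.
Check: |p(3)| = 26 ≤ 100 = M_tri(3). ✓ Equality does not hold at z = 3 (the coefficients have mixed signs, so the terms do not all align in phase there).

M_tri(3) = 100; |p(3)| = 26; equality at z=3: no.


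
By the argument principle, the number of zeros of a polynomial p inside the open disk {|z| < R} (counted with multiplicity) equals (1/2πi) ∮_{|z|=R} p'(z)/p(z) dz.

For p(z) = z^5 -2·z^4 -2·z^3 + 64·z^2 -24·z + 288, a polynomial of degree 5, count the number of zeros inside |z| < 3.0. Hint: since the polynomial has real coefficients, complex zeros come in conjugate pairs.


The zeros of p are: (3 + 3i), (3 - 3i), -4, (0 + 2i), (0 - 2i).
Their magnitudes are: 4.243, 4.243, 4, 2, 2.
Zeros with |z| < R = 3.0: (0 + 2i), (0 - 2i).
Count = 2.
By the argument principle, (1/2πi) ∮_{|z|=R} p'(z)/p(z) dz equals exactly this count.

Number of zeros inside |z| < 3.0: 2.


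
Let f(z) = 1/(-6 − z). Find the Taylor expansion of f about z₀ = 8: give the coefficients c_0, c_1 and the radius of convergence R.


Let w = z − z₀, so z = z₀ + w.
Then -6 − z = -6 − (z₀ + w) = (-6 − z₀) − w = -14 − w.
f(z) = 1/(-14 − w) = (1/(-14)) · 1/(1 − w/(-14)) = Σ_{n≥0} w^n / (-14)^(n+1).
So c_n = 1/(-14)^(n+1):
  c_0 = 1/(-14)^1 = -1/14.
  c_1 = 1/(-14)^2 = 1/196.
The series is valid for |w/d| < 1, i.e. |z − z₀| < |d|.
Radius of convergence: R = |-6 − z₀| = |-14| = 14 (distance from z₀ to the singularity z = -6).

c_0 = -1/14, c_1 = 1/196; R = 14.


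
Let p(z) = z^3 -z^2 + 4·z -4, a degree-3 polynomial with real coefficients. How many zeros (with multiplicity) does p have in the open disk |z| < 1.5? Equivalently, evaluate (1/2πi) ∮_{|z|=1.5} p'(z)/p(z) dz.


The zeros of p are: 1, (0 + 2i), (0 - 2i).
Their magnitudes are: 1, 2, 2.
Zeros with |z| < R = 1.5: 1.
Count = 1.
By the argument principle, (1/2πi) ∮_{|z|=R} p'(z)/p(z) dz equals exactly this count.

Number of zeros inside |z| < 1.5: 1.


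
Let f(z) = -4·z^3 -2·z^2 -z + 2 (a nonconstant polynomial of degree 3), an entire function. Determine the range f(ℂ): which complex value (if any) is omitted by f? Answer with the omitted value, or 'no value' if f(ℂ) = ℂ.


Little Picard bounds the complement of f(ℂ) to at most one point.
For every w ∈ ℂ, the equation p(z) − w = 0 is a nonconstant polynomial in z and hence has at least one root by the fundamental theorem of algebra. So p is surjective onto ℂ, omitting no value.

Omitted value: no value.


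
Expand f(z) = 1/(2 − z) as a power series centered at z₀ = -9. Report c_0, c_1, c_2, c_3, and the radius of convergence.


Let w = z − z₀, so z = z₀ + w.
Then 2 − z = 2 − (z₀ + w) = (2 − z₀) − w = 11 − w.
f(z) = 1/(11 − w) = (1/(11)) · 1/(1 − w/(11)) = Σ_{n≥0} w^n / (11)^(n+1).
So c_n = 1/(11)^(n+1):
  c_0 = 1/(11)^1 = 1/11.
  c_1 = 1/(11)^2 = 1/121.
  c_2 = 1/(11)^3 = 1/1331.
  c_3 = 1/(11)^4 = 1/14641.
The series is valid for |w/d| < 1, i.e. |z − z₀| < |d|.
Radius of convergence: R = |2 − z₀| = |11| = 11 (distance from z₀ to the singularity z = 2).

c_0 = 1/11, c_1 = 1/121, c_2 = 1/1331, c_3 = 1/14641; R = 11.


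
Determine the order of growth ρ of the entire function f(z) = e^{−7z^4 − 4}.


|e^{−7z^4 − 4}| = e^{Re(-7·z^4) + -4} ≤ e^{7|z|^4 + -4} = e^{7r^4 + -4} on |z| = r, so ρ ≤ 4. Choosing z on |z|=r so that -7·z^4 is real positive (always possible by picking arg z appropriately) gives |f(z)| = e^{7r^4 + -4}, matching the bound. The additive constant -4 does not affect log log M(r) ~ 4·log r. Hence ρ = 4.
Therefore ρ = 4.

Order ρ = 4.


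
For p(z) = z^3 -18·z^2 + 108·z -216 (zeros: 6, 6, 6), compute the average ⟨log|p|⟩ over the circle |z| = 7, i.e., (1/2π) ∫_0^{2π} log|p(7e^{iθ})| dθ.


Zeros: 6, 6, 6; r = 7.
Inside |z| < r: 6, 6, 6. Outside (|z| ≥ r): ∅.
p(0) = -216, so log|p(0)| = log(216) = 5.3753.
Apply Jensen: I(r) = log|p(0)| + Σ_k log(r/|z_k|), summed over zeros inside |z| < r.
  log(r/|z_k|) for z_k = 6: log(7/6) = 0.1542
  log(r/|z_k|) for z_k = 6: log(7/6) = 0.1542
  log(r/|z_k|) for z_k = 6: log(7/6) = 0.1542
Sum over inside zeros: 0.4625.
I(r) = log|p(0)| + (inside sum) = 5.3753 + 0.4625 = 5.8377.
Closed form (all zeros inside, monic): I(r) = n·log(r) = 3·log(7) = 5.8377. ✓

I(r) ≈ 5.8377.


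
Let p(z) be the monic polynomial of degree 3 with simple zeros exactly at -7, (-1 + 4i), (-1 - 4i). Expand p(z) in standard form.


The polynomial is p(z) = ∏_{α ∈ S} (z − α), where S = {-7, (-1 + 4i), (-1 - 4i)}.
Expanding the product yields: p(z) = z^3 + 9·z^2 + 31·z + 119.
Note conjugate pairs combine to real quadratics: (z − (-1+4i))(z − (-1−4i)) = z² + 2z + 17.
The resulting polynomial has degree 3 and real coefficients as required.

p(z) = z^3 + 9·z^2 + 31·z + 119.


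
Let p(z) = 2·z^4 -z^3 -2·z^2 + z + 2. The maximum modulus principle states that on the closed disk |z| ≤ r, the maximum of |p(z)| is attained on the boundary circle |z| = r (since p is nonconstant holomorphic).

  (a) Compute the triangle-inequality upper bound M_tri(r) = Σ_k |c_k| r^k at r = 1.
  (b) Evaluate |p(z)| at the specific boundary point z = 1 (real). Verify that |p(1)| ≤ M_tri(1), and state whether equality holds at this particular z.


Coefficients: c_0 = 2, c_1 = 1, c_2 = -2, c_3 = -1, c_4 = 2. Radius r = 1.
Part (a). Triangle bound: M_tri(r) = Σ_k |c_k| r^k
  = |2|·1^0 + |1|·1^1 + |-2|·1^2 + |-1|·1^3 + |2|·1^4
  = 2 + 1 + 2 + 1 + 2 = 8.
This bounds M(r) := max_{|z|=r} |p(z)| from above; equality holds iff all terms c_k z^k can be made to align in phase at a single z on |z|=r.
Part (b). At z = 1 (real, on the circle |z| = r):
  p(1) = (2)·1^0 + (1)·1^1 + (-2)·1^2 + (-1)·1^3 + (2)·1^4 = 2.
  |p(1)| = 2.
Check: |p(1)| = 2 ≤ 8 = M_tri(1). ✓ Equality does not hold at z = 1 (the coefficients have mixed signs, so the terms do not all align in phase there).

M_tri(1) = 8; |p(1)| = 2; equality at z=1: no.


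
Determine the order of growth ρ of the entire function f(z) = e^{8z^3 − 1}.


|e^{8z^3 − 1}| = e^{Re(8·z^3) + -1} ≤ e^{8|z|^3 + -1} = e^{8r^3 + -1} on |z| = r, so ρ ≤ 3. Choosing z on |z|=r so that 8·z^3 is real positive (always possible by picking arg z appropriately) gives |f(z)| = e^{8r^3 + -1}, matching the bound. The additive constant -1 does not affect log log M(r) ~ 3·log r. Hence ρ = 3.
Therefore ρ = 3.

Order ρ = 3.


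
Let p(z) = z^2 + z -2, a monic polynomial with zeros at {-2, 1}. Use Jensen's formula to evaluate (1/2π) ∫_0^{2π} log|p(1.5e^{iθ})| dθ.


Zeros: -2, 1; r = 1.5.
Inside |z| < r: 1. Outside (|z| ≥ r): -2.
p(0) = -2, so log|p(0)| = log(2) = 0.6931.
Apply Jensen: I(r) = log|p(0)| + Σ_k log(r/|z_k|), summed over zeros inside |z| < r.
  log(r/|z_k|) for z_k = 1: log(1.5/1) = 0.4055
  Outside zeros (-2) contribute nothing to the Jensen sum.
Sum over inside zeros: 0.4055.
I(r) = log|p(0)| + (inside sum) = 0.6931 + 0.4055 = 1.0986.
Note: since some zeros are outside |z| ≤ r, the simplified n·log(r) form does NOT apply — only the inside zeros contribute.

I(r) ≈ 1.0986.


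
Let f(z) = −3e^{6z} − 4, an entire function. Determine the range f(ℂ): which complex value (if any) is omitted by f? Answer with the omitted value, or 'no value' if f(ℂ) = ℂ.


Little Picard bounds the complement of f(ℂ) to at most one point.
e^{6z} is never zero on ℂ, so -3·e^{6z} takes every value in ℂ ∖ {0}. Adding -4 shifts the range to ℂ ∖ {-4}. Thus f omits exactly the value -4.

Omitted value: -4.


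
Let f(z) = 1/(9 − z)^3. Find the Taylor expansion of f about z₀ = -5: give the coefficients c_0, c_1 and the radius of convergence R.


Let w = z − z₀, so z = z₀ + w.
Then 9 − z = 9 − (z₀ + w) = (9 − z₀) − w = 14 − w.
f(z) = 1/(14 − w)^3 = (1/(14)^3) · (1 − w/(14))^{−3}.
By the binomial series (1−u)^{−3} = Σ_{n≥0} C(n+2, 2) u^n for |u|<1, with u = w/(14):
  c_n = C(n+2, 2) / (14)^(n+3).
  c_0 = 1/(14)^3 = 1/2744.
  c_1 = 3/(14)^4 = 3/38416.
The series is valid for |w/d| < 1, i.e. |z − z₀| < |d|.
Radius of convergence: R = |9 − z₀| = |14| = 14 (distance from z₀ to the singularity z = 9).

c_0 = 1/2744, c_1 = 3/38416; R = 14.


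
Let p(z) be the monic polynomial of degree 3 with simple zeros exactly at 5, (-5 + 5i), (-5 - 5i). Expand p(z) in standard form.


The polynomial is p(z) = ∏_{α ∈ S} (z − α), where S = {5, (-5 + 5i), (-5 - 5i)}.
Expanding the product yields: p(z) = z^3 + 5·z^2 -250.
Note conjugate pairs combine to real quadratics: (z − (-5+5i))(z − (-5−5i)) = z² + 10z + 50.
The resulting polynomial has degree 3 and real coefficients as required.

p(z) = z^3 + 5·z^2 -250.


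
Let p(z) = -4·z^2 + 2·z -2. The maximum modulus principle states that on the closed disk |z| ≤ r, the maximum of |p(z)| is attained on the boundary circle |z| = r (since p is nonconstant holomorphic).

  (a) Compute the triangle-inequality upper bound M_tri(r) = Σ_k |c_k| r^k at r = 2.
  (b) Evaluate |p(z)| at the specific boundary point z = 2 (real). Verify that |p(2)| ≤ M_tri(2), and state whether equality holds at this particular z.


Coefficients: c_0 = -2, c_1 = 2, c_2 = -4. Radius r = 2.
Part (a). Triangle bound: M_tri(r) = Σ_k |c_k| r^k
  = |-2|·2^0 + |2|·2^1 + |-4|·2^2
  = 2 + 4 + 16 = 22.
This bounds M(r) := max_{|z|=r} |p(z)| from above; equality holds iff all terms c_k z^k can be made to align in phase at a single z on |z|=r.
Part (b). At z = 2 (real, on the circle |z| = r):
  p(2) = (-2)·2^0 + (2)·2^1 + (-4)·2^2 = -14.
  |p(2)| = 14.
Check: |p(2)| = 14 ≤ 22 = M_tri(2). ✓ Equality does not hold at z = 2 (the coefficients have mixed signs, so the terms do not all align in phase there).

M_tri(2) = 22; |p(2)| = 14; equality at z=2: no.


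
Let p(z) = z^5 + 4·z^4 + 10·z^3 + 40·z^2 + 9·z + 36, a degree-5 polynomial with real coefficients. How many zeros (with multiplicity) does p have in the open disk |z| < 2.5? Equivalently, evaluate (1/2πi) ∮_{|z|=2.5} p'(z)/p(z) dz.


The zeros of p are: (0 + 1i), (0 - 1i), (0 + 3i), (0 - 3i), -4.
Their magnitudes are: 1, 1, 3, 3, 4.
Zeros with |z| < R = 2.5: (0 + 1i), (0 - 1i).
Count = 2.
By the argument principle, (1/2πi) ∮_{|z|=R} p'(z)/p(z) dz equals exactly this count.

Number of zeros inside |z| < 2.5: 2.


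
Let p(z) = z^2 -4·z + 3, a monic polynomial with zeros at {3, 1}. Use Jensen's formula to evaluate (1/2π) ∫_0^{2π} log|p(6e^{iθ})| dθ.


Zeros: 1, 3; r = 6.
Inside |z| < r: 1, 3. Outside (|z| ≥ r): ∅.
p(0) = 3, so log|p(0)| = log(3) = 1.0986.
Apply Jensen: I(r) = log|p(0)| + Σ_k log(r/|z_k|), summed over zeros inside |z| < r.
  log(r/|z_k|) for z_k = 3: log(6/3) = 0.6931
  log(r/|z_k|) for z_k = 1: log(6/1) = 1.7918
Sum over inside zeros: 2.4849.
I(r) = log|p(0)| + (inside sum) = 1.0986 + 2.4849 = 3.5835.
Closed form (all zeros inside, monic): I(r) = n·log(r) = 2·log(6) = 3.5835. ✓

I(r) ≈ 3.5835.


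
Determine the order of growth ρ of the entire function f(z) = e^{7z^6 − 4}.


|e^{7z^6 − 4}| = e^{Re(7·z^6) + -4} ≤ e^{7|z|^6 + -4} = e^{7r^6 + -4} on |z| = r, so ρ ≤ 6. Choosing z on |z|=r so that 7·z^6 is real positive (always possible by picking arg z appropriately) gives |f(z)| = e^{7r^6 + -4}, matching the bound. The additive constant -4 does not affect log log M(r) ~ 6·log r. Hence ρ = 6.
Therefore ρ = 6.

Order ρ = 6.


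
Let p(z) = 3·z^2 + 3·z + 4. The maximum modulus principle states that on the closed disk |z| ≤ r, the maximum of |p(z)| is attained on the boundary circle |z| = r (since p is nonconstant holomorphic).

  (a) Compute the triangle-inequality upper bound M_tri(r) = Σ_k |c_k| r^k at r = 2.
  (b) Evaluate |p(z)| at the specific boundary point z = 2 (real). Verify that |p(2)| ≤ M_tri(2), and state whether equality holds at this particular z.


Coefficients: c_0 = 4, c_1 = 3, c_2 = 3. Radius r = 2.
Part (a). Triangle bound: M_tri(r) = Σ_k |c_k| r^k
  = |4|·2^0 + |3|·2^1 + |3|·2^2
  = 4 + 6 + 12 = 22.
This bounds M(r) := max_{|z|=r} |p(z)| from above; equality holds iff all terms c_k z^k can be made to align in phase at a single z on |z|=r.
Part (b). At z = 2 (real, on the circle |z| = r):
  p(2) = (4)·2^0 + (3)·2^1 + (3)·2^2 = 22.
  |p(2)| = 22.
Since all nonzero coefficients share the same sign, |p(2)| = 22 = M_tri(2); the triangle bound is attained at z = 2, so in fact M(r) = 22.

M_tri(2) = 22; |p(2)| = 22; equality at z=2: yes.


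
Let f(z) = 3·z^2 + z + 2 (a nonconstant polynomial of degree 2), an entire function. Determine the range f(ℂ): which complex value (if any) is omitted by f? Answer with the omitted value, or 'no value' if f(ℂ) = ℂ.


Little Picard bounds the complement of f(ℂ) to at most one point.
For every w ∈ ℂ, the equation p(z) − w = 0 is a nonconstant polynomial in z and hence has at least one root by the fundamental theorem of algebra. So p is surjective onto ℂ, omitting no value.

Omitted value: no value.


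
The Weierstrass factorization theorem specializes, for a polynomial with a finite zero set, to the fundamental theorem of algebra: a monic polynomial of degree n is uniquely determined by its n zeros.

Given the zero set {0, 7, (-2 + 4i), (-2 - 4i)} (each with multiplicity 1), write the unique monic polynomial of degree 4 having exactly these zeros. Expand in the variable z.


The polynomial is p(z) = ∏_{α ∈ S} (z − α), where S = {0, 7, (-2 + 4i), (-2 - 4i)}.
Expanding the product yields: p(z) = z^4 -3·z^3 -8·z^2 -140·z.
Note conjugate pairs combine to real quadratics: (z − (-2+4i))(z − (-2−4i)) = z² + 4z + 20.
The resulting polynomial has degree 4 and real coefficients as required.

p(z) = z^4 -3·z^3 -8·z^2 -140·z.


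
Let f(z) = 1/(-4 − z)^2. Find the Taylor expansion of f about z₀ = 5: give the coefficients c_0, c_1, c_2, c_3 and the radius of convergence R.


Let w = z − z₀, so z = z₀ + w.
Then -4 − z = -4 − (z₀ + w) = (-4 − z₀) − w = -9 − w.
f(z) = 1/(-9 − w)^2 = (1/(-9)^2) · (1 − w/(-9))^{−2}.
By the binomial series (1−u)^{−2} = Σ_{n≥0} C(n+1, 1) u^n for |u|<1, with u = w/(-9):
  c_n = C(n+1, 1) / (-9)^(n+2).
  c_0 = 1/(-9)^2 = 1/81.
  c_1 = 2/(-9)^3 = -2/729.
  c_2 = 3/(-9)^4 = 1/2187.
  c_3 = 4/(-9)^5 = -4/59049.
The series is valid for |w/d| < 1, i.e. |z − z₀| < |d|.
Radius of convergence: R = |-4 − z₀| = |-9| = 9 (distance from z₀ to the singularity z = -4).

c_0 = 1/81, c_1 = -2/729, c_2 = 1/2187, c_3 = -4/59049; R = 9.


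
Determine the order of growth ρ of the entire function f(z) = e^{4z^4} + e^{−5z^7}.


Each summand is entire of order 4 and 7 respectively (as in the single-exponential case). The order of a sum is at most the max of the orders, so ρ ≤ 7. For the lower bound: on |z|=r choose arg z so that -5z^7 is real positive; then |e^{-5z^7}| = e^{5r^7} while |e^{4z^4}| ≤ e^{4r^4} = o(e^{5r^7}). So |f| ≥ e^{5r^7}(1 − o(1)) and ρ ≥ 7. Hence ρ = max(4, 7) = 7.
Therefore ρ = 7.

Order ρ = 7.


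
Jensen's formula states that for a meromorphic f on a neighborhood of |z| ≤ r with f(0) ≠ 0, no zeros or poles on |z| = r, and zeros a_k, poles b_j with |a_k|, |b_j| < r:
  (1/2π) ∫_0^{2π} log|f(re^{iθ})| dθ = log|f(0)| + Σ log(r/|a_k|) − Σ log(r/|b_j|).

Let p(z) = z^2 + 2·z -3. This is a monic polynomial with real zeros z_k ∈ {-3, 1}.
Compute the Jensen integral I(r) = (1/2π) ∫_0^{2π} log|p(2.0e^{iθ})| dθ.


Zeros: -3, 1; r = 2.0.
Inside |z| < r: 1. Outside (|z| ≥ r): -3.
p(0) = -3, so log|p(0)| = log(3) = 1.0986.
Apply Jensen: I(r) = log|p(0)| + Σ_k log(r/|z_k|), summed over zeros inside |z| < r.
  log(r/|z_k|) for z_k = 1: log(2.0/1) = 0.6931
  Outside zeros (-3) contribute nothing to the Jensen sum.
Sum over inside zeros: 0.6931.
I(r) = log|p(0)| + (inside sum) = 1.0986 + 0.6931 = 1.7918.
Note: since some zeros are outside |z| ≤ r, the simplified n·log(r) form does NOT apply — only the inside zeros contribute.

I(r) ≈ 1.7918.


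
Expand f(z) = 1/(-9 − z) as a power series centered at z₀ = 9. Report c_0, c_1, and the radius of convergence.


Let w = z − z₀, so z = z₀ + w.
Then -9 − z = -9 − (z₀ + w) = (-9 − z₀) − w = -18 − w.
f(z) = 1/(-18 − w) = (1/(-18)) · 1/(1 − w/(-18)) = Σ_{n≥0} w^n / (-18)^(n+1).
So c_n = 1/(-18)^(n+1):
  c_0 = 1/(-18)^1 = -1/18.
  c_1 = 1/(-18)^2 = 1/324.
The series is valid for |w/d| < 1, i.e. |z − z₀| < |d|.
Radius of convergence: R = |-9 − z₀| = |-18| = 18 (distance from z₀ to the singularity z = -9).

c_0 = -1/18, c_1 = 1/324; R = 18.


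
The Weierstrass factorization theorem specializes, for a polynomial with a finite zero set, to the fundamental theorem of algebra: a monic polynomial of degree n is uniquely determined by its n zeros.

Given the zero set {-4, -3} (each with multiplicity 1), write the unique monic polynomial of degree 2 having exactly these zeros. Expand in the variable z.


The polynomial is p(z) = ∏_{α ∈ S} (z − α), where S = {-4, -3}.
Expanding the product yields: p(z) = z^2 + 7·z + 12.
The resulting polynomial has degree 2 and real coefficients as required.

p(z) = z^2 + 7·z + 12.


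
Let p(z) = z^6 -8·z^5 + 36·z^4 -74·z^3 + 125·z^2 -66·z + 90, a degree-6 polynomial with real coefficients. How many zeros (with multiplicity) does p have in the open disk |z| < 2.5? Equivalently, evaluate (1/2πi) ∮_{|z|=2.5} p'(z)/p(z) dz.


The zeros of p are: (0 + 1i), (0 - 1i), (1 + 2i), (1 - 2i), (3 + 3i), (3 - 3i).
Their magnitudes are: 1, 1, 2.236, 2.236, 4.243, 4.243.
Zeros with |z| < R = 2.5: (0 + 1i), (0 - 1i), (1 + 2i), (1 - 2i).
Count = 4.
By the argument principle, (1/2πi) ∮_{|z|=R} p'(z)/p(z) dz equals exactly this count.

Number of zeros inside |z| < 2.5: 4.


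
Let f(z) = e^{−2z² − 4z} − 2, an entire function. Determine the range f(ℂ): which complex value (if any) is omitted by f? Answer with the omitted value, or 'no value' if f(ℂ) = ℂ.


Little Picard bounds the complement of f(ℂ) to at most one point.
The exponent g(z) = −2z² − 4z is a nonconstant polynomial, hence surjective onto ℂ. So e^{g(z)} takes every value in {e^w : w ∈ ℂ} = ℂ ∖ {0}. Adding -2 shifts the range to ℂ ∖ {-2}. f omits exactly -2.

Omitted value: -2.


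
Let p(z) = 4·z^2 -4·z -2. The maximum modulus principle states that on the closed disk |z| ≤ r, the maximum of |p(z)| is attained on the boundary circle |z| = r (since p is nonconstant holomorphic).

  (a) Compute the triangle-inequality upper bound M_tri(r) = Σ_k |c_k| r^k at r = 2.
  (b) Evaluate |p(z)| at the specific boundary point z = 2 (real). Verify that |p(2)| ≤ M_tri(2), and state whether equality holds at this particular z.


Coefficients: c_0 = -2, c_1 = -4, c_2 = 4. Radius r = 2.
Part (a). Triangle bound: M_tri(r) = Σ_k |c_k| r^k
  = |-2|·2^0 + |-4|·2^1 + |4|·2^2
  = 2 + 8 + 16 = 26.
This bounds M(r) := max_{|z|=r} |p(z)| from above; equality holds iff all terms c_k z^k can be made to align in phase at a single z on |z|=r.
Part (b). At z = 2 (real, on the circle |z| = r):
  p(2) = (-2)·2^0 + (-4)·2^1 + (4)·2^2 = 6.
  |p(2)| = 6.
Check: |p(2)| = 6 ≤ 26 = M_tri(2). ✓ Equality does not hold at z = 2 (the coefficients have mixed signs, so the terms do not all align in phase there).

M_tri(2) = 26; |p(2)| = 6; equality at z=2: no.


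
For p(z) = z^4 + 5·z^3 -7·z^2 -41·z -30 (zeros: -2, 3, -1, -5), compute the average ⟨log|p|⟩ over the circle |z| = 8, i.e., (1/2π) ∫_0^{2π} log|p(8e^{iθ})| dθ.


Zeros: -5, -2, -1, 3; r = 8.
Inside |z| < r: -5, -2, -1, 3. Outside (|z| ≥ r): ∅.
p(0) = -30, so log|p(0)| = log(30) = 3.4012.
Apply Jensen: I(r) = log|p(0)| + Σ_k log(r/|z_k|), summed over zeros inside |z| < r.
  log(r/|z_k|) for z_k = -2: log(8/2) = 1.3863
  log(r/|z_k|) for z_k = 3: log(8/3) = 0.9808
  log(r/|z_k|) for z_k = -1: log(8/1) = 2.0794
  log(r/|z_k|) for z_k = -5: log(8/5) = 0.4700
Sum over inside zeros: 4.9166.
I(r) = log|p(0)| + (inside sum) = 3.4012 + 4.9166 = 8.3178.
Closed form (all zeros inside, monic): I(r) = n·log(r) = 4·log(8) = 8.3178. ✓

I(r) ≈ 8.3178.


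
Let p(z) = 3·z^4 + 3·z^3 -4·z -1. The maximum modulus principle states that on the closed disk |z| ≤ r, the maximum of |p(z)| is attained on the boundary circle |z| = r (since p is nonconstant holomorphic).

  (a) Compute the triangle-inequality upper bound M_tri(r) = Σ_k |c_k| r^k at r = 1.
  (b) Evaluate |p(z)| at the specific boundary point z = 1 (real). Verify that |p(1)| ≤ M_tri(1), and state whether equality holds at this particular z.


Coefficients: c_0 = -1, c_1 = -4, c_2 = 0, c_3 = 3, c_4 = 3. Radius r = 1.
Part (a). Triangle bound: M_tri(r) = Σ_k |c_k| r^k
  = |-1|·1^0 + |-4|·1^1 + |0|·1^2 + |3|·1^3 + |3|·1^4
  = 1 + 4 + 0 + 3 + 3 = 11.
This bounds M(r) := max_{|z|=r} |p(z)| from above; equality holds iff all terms c_k z^k can be made to align in phase at a single z on |z|=r.
Part (b). At z = 1 (real, on the circle |z| = r):
  p(1) = (-1)·1^0 + (-4)·1^1 + (0)·1^2 + (3)·1^3 + (3)·1^4 = 1.
  |p(1)| = 1.
Check: |p(1)| = 1 ≤ 11 = M_tri(1). ✓ Equality does not hold at z = 1 (the coefficients have mixed signs, so the terms do not all align in phase there).

M_tri(1) = 11; |p(1)| = 1; equality at z=1: no.


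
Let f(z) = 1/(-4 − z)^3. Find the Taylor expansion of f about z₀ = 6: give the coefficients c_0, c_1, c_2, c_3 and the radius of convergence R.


Let w = z − z₀, so z = z₀ + w.
Then -4 − z = -4 − (z₀ + w) = (-4 − z₀) − w = -10 − w.
f(z) = 1/(-10 − w)^3 = (1/(-10)^3) · (1 − w/(-10))^{−3}.
By the binomial series (1−u)^{−3} = Σ_{n≥0} C(n+2, 2) u^n for |u|<1, with u = w/(-10):
  c_n = C(n+2, 2) / (-10)^(n+3).
  c_0 = 1/(-10)^3 = -1/1000.
  c_1 = 3/(-10)^4 = 3/10000.
  c_2 = 6/(-10)^5 = -3/50000.
  c_3 = 10/(-10)^6 = 1/100000.
The series is valid for |w/d| < 1, i.e. |z − z₀| < |d|.
Radius of convergence: R = |-4 − z₀| = |-10| = 10 (distance from z₀ to the singularity z = -4).

c_0 = -1/1000, c_1 = 3/10000, c_2 = -3/50000, c_3 = 1/100000; R = 10.


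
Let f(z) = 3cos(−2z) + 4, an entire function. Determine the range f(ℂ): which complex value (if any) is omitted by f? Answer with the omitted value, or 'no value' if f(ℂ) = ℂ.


Little Picard bounds the complement of f(ℂ) to at most one point.
cos is entire and surjective onto ℂ: for every w ∈ ℂ, cos(ζ) = w has a solution ζ ∈ ℂ (e.g., via the complex inverse arccos). With ζ = −2z this gives z = ζ/(-2). Then 3·cos(−2z) takes every value in 3·ℂ = ℂ, and adding 4 is a bijection of ℂ. So f is surjective and omits no value. (Note: only on the real line is cos bounded by [−1, 1].)

Omitted value: no value.


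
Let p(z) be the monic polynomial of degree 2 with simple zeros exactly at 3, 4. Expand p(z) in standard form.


The polynomial is p(z) = ∏_{α ∈ S} (z − α), where S = {3, 4}.
Expanding the product yields: p(z) = z^2 -7·z + 12.
The resulting polynomial has degree 2 and real coefficients as required.

p(z) = z^2 -7·z + 12.


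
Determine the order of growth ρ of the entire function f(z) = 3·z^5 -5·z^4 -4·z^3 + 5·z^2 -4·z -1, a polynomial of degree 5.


|f(z)| ≤ Σ|c_k|·r^k = O(r^5) as r → ∞. Polynomial growth is O(e^{r^ε}) for every ε > 0 (since r^5/e^{r^ε} → 0), so ρ ≤ ε for all ε > 0, i.e. ρ = 0. Every nonconstant polynomial has order 0.
Therefore ρ = 0.

Order ρ = 0.


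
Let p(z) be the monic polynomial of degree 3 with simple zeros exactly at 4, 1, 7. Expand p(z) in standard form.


The polynomial is p(z) = ∏_{α ∈ S} (z − α), where S = {4, 1, 7}.
Expanding the product yields: p(z) = z^3 -12·z^2 + 39·z -28.
The resulting polynomial has degree 3 and real coefficients as required.

p(z) = z^3 -12·z^2 + 39·z -28.


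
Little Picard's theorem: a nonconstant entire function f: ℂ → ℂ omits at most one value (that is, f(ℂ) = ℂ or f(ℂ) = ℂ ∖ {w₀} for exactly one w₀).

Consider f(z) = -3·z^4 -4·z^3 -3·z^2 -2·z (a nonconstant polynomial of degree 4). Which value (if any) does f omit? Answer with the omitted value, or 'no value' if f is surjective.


Little Picard bounds the complement of f(ℂ) to at most one point.
For every w ∈ ℂ, the equation p(z) − w = 0 is a nonconstant polynomial in z and hence has at least one root by the fundamental theorem of algebra. So p is surjective onto ℂ, omitting no value.

Omitted value: no value.


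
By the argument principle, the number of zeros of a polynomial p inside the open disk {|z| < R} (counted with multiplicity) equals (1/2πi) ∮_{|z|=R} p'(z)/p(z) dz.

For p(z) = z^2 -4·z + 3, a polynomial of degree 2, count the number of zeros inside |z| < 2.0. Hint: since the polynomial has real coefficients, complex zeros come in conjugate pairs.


The zeros of p are: 1, 3.
Their magnitudes are: 1, 3.
Zeros with |z| < R = 2.0: 1.
Count = 1.
By the argument principle, (1/2πi) ∮_{|z|=R} p'(z)/p(z) dz equals exactly this count.

Number of zeros inside |z| < 2.0: 1.


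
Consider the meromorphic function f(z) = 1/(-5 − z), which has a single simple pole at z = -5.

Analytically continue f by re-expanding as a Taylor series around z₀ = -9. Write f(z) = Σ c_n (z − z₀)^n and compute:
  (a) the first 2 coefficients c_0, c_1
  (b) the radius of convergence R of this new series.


Let w = z − z₀, so z = z₀ + w.
Then -5 − z = -5 − (z₀ + w) = (-5 − z₀) − w = 4 − w.
f(z) = 1/(4 − w) = (1/(4)) · 1/(1 − w/(4)) = Σ_{n≥0} w^n / (4)^(n+1).
So c_n = 1/(4)^(n+1):
  c_0 = 1/(4)^1 = 1/4.
  c_1 = 1/(4)^2 = 1/16.
The series is valid for |w/d| < 1, i.e. |z − z₀| < |d|.
Radius of convergence: R = |-5 − z₀| = |4| = 4 (distance from z₀ to the singularity z = -5).

c_0 = 1/4, c_1 = 1/16; R = 4.


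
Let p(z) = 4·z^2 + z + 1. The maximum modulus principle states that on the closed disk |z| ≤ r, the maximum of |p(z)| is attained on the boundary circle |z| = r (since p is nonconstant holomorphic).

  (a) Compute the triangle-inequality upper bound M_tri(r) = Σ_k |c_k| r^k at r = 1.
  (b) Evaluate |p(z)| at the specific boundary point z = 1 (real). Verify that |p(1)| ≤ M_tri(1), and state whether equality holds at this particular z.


Coefficients: c_0 = 1, c_1 = 1, c_2 = 4. Radius r = 1.
Part (a). Triangle bound: M_tri(r) = Σ_k |c_k| r^k
  = |1|·1^0 + |1|·1^1 + |4|·1^2
  = 1 + 1 + 4 = 6.
This bounds M(r) := max_{|z|=r} |p(z)| from above; equality holds iff all terms c_k z^k can be made to align in phase at a single z on |z|=r.
Part (b). At z = 1 (real, on the circle |z| = r):
  p(1) = (1)·1^0 + (1)·1^1 + (4)·1^2 = 6.
  |p(1)| = 6.
Since all nonzero coefficients share the same sign, |p(1)| = 6 = M_tri(1); the triangle bound is attained at z = 1, so in fact M(r) = 6.

M_tri(1) = 6; |p(1)| = 6; equality at z=1: yes.


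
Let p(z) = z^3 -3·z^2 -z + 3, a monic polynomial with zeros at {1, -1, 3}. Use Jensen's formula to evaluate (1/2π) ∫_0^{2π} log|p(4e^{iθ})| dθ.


Zeros: -1, 1, 3; r = 4.
Inside |z| < r: -1, 1, 3. Outside (|z| ≥ r): ∅.
p(0) = 3, so log|p(0)| = log(3) = 1.0986.
Apply Jensen: I(r) = log|p(0)| + Σ_k log(r/|z_k|), summed over zeros inside |z| < r.
  log(r/|z_k|) for z_k = 1: log(4/1) = 1.3863
  log(r/|z_k|) for z_k = -1: log(4/1) = 1.3863
  log(r/|z_k|) for z_k = 3: log(4/3) = 0.2877
Sum over inside zeros: 3.0603.
I(r) = log|p(0)| + (inside sum) = 1.0986 + 3.0603 = 4.1589.
Closed form (all zeros inside, monic): I(r) = n·log(r) = 3·log(4) = 4.1589. ✓

I(r) ≈ 4.1589.


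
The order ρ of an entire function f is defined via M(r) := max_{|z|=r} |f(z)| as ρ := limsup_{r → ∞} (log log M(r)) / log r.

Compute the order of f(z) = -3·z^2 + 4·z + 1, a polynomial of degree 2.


|f(z)| ≤ Σ|c_k|·r^k = O(r^2) as r → ∞. Polynomial growth is O(e^{r^ε}) for every ε > 0 (since r^2/e^{r^ε} → 0), so ρ ≤ ε for all ε > 0, i.e. ρ = 0. Every nonconstant polynomial has order 0.
Therefore ρ = 0.

Order ρ = 0.


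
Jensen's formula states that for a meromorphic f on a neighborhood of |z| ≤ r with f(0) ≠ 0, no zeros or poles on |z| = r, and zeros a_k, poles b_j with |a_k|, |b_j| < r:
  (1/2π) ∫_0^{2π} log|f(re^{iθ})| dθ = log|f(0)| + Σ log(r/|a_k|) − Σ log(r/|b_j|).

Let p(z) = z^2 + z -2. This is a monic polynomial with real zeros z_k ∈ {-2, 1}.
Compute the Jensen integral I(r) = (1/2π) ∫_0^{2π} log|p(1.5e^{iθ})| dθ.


Zeros: -2, 1; r = 1.5.
Inside |z| < r: 1. Outside (|z| ≥ r): -2.
p(0) = -2, so log|p(0)| = log(2) = 0.6931.
Apply Jensen: I(r) = log|p(0)| + Σ_k log(r/|z_k|), summed over zeros inside |z| < r.
  log(r/|z_k|) for z_k = 1: log(1.5/1) = 0.4055
  Outside zeros (-2) contribute nothing to the Jensen sum.
Sum over inside zeros: 0.4055.
I(r) = log|p(0)| + (inside sum) = 0.6931 + 0.4055 = 1.0986.
Note: since some zeros are outside |z| ≤ r, the simplified n·log(r) form does NOT apply — only the inside zeros contribute.

I(r) ≈ 1.0986.


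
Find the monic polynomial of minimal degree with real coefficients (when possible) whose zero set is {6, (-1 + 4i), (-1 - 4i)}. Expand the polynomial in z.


The polynomial is p(z) = ∏_{α ∈ S} (z − α), where S = {6, (-1 + 4i), (-1 - 4i)}.
Expanding the product yields: p(z) = z^3 -4·z^2 + 5·z -102.
Note conjugate pairs combine to real quadratics: (z − (-1+4i))(z − (-1−4i)) = z² + 2z + 17.
The resulting polynomial has degree 3 and real coefficients as required.

p(z) = z^3 -4·z^2 + 5·z -102.


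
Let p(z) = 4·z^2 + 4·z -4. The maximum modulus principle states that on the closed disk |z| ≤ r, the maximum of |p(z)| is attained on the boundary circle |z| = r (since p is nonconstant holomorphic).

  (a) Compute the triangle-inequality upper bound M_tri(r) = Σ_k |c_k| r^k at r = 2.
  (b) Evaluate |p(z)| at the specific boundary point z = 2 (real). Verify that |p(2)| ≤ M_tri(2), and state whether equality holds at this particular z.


Coefficients: c_0 = -4, c_1 = 4, c_2 = 4. Radius r = 2.
Part (a). Triangle bound: M_tri(r) = Σ_k |c_k| r^k
  = |-4|·2^0 + |4|·2^1 + |4|·2^2
  = 4 + 8 + 16 = 28.
This bounds M(r) := max_{|z|=r} |p(z)| from above; equality holds iff all terms c_k z^k can be made to align in phase at a single z on |z|=r.
Part (b). At z = 2 (real, on the circle |z| = r):
  p(2) = (-4)·2^0 + (4)·2^1 + (4)·2^2 = 20.
  |p(2)| = 20.
Check: |p(2)| = 20 ≤ 28 = M_tri(2). ✓ Equality does not hold at z = 2 (the coefficients have mixed signs, so the terms do not all align in phase there).

M_tri(2) = 28; |p(2)| = 20; equality at z=2: no.


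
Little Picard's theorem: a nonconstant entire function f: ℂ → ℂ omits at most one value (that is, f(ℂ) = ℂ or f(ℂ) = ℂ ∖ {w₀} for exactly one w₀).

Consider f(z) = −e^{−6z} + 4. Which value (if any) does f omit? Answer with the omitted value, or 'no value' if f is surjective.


Little Picard bounds the complement of f(ℂ) to at most one point.
e^{−6z} is never zero on ℂ, so -1·e^{−6z} takes every value in ℂ ∖ {0}. Adding 4 shifts the range to ℂ ∖ {4}. Thus f omits exactly the value 4.

Omitted value: 4.


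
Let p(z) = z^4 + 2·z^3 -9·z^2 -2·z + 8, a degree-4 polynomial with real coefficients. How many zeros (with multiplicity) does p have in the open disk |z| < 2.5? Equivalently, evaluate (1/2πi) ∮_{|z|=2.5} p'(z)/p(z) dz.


The zeros of p are: 2, -4, -1, 1.
Their magnitudes are: 2, 4, 1, 1.
Zeros with |z| < R = 2.5: 2, -1, 1.
Count = 3.
By the argument principle, (1/2πi) ∮_{|z|=R} p'(z)/p(z) dz equals exactly this count.

Number of zeros inside |z| < 2.5: 3.
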